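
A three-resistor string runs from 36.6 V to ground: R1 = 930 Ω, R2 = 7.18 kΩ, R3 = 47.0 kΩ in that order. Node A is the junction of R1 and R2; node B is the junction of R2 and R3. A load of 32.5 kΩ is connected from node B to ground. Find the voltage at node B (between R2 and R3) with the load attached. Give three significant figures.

V ≈ 25.7 V

At node B, R3 is in parallel with the load: R3‖R_L = 19210 Ω.
Below node A the resistance is R2 + (R3‖R_L) = 26390 Ω, so V_A = 36.6 × 26390/27320 = 35.35 V.
Then V_B = V_A × (R3‖R_L)/(R2 + R3‖R_L) = 35.35 × 19210/26390 = 25.7 V.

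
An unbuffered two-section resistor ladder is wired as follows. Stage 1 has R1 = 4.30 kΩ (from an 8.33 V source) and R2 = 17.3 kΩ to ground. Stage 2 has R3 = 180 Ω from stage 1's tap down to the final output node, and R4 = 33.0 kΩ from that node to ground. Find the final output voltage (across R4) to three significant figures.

Stage 2 presents R3+R4 = 33180 Ω as a load on stage 1's tap.
Stage 1's lower leg becomes R2‖(R3+R4) = 11370 Ω, so V_mid = 8.33 × 11370/15670 = 6.044 V.
Stage 2 is itself unloaded: V_out = V_mid × R4/(R3+R4) = 6.044 × 33000/33180 = 6.01 V.

V_out ≈ 6.01 V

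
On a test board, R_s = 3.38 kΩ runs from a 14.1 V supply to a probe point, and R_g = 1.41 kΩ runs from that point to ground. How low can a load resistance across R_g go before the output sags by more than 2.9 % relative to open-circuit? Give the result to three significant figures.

Output resistance R_th = R_s‖R_g = (3380 × 1410)/4790 = 994.9 Ω.
The fractional drop is R_th/(R_th + R_L); requiring this ≤ 0.0290 gives R_L ≥ R_th(1/0.0290 − 1) = 994.9 × 33.48 = 33.3 kΩ.

R_L(min) ≈ 33.3 kΩ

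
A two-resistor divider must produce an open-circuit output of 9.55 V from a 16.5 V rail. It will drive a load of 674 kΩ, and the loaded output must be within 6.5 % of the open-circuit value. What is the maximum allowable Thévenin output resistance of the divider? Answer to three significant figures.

Loading drop = R_th/(R_th + R_L) ≤ 0.0650, so R_th ≤ R_L · ε/(1−ε) = 674 kΩ × 0.0650/0.9350 = 46.9 kΩ.
(Any R1, R2 with R2/(R1+R2) = 0.579 and R1‖R2 ≤ 46.9 kΩ will meet the spec.)

R_th ≤ 46.9 kΩ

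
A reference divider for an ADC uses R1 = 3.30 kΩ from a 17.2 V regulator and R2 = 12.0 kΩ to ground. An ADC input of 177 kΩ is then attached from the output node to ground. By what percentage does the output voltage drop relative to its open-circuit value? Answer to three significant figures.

1.44 %

The divider's output (Thévenin) resistance is R1‖R2 = 2.588 kΩ.
Fractional drop under load = R_th/(R_th + R_L) = 2.588 / (2.588 + 177) = 0.01441.
So the output falls by 1.44 %.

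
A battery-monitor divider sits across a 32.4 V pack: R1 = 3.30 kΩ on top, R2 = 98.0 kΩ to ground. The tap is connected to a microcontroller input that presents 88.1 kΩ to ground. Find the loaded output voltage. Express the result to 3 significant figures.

V_out ≈ 30.2 V

The load sits in parallel with R2: R2‖R_L = (98.0 × 88.1) / (98.0 + 88.1) = 46.39 kΩ.
V_out = 32.4 × 46.39 / (3.30 + 46.39) = 32.4 × 46.39/49.69 = 30.2 V.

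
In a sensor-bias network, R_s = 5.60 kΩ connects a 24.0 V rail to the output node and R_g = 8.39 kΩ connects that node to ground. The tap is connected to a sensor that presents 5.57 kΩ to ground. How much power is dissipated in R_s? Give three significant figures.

Total resistance from the source is R_s + (R_g‖R_L) = 8.948 kΩ, so I = 24.0/8.948 kΩ = 2.682 mA.
P = I²·R_s = (2.682 mA)² × 5.60 kΩ = 40.3 mW.

P ≈ 40.3 mW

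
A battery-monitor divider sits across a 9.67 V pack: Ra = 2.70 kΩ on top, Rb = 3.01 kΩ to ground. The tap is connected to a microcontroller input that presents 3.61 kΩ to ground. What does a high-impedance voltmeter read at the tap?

V_out ≈ 3.66 V

The load sits in parallel with Rb: Rb‖R_L = (3.01 × 3.61) / (3.01 + 3.61) = 1.641 kΩ.
V_out = 9.67 × 1.641 / (2.70 + 1.641) = 9.67 × 1.641/4.341 = 3.66 V.
(Unloaded it would have been 5.10 V.)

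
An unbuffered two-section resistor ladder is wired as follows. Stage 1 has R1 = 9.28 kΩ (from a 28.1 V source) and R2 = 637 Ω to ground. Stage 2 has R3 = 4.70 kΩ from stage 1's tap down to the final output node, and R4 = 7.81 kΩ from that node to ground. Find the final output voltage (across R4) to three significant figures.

Stage 2 presents R3+R4 = 12510 Ω as a load on stage 1's tap.
Stage 1's lower leg becomes R2‖(R3+R4) = 606.1 Ω, so V_mid = 28.1 × 606.1/9886 = 1.723 V.
Stage 2 is itself unloaded: V_out = V_mid × R4/(R3+R4) = 1.723 × 7810/12510 = 1.08 V.

V_out ≈ 1.08 V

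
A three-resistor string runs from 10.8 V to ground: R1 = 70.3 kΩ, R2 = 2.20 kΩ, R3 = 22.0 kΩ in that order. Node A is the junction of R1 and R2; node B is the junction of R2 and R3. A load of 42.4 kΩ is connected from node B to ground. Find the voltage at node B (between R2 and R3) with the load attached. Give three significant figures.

V ≈ 1.80 V

At node B, R3 is in parallel with the load: R3‖R_L = 14.48 kΩ.
Below node A the resistance is R2 + (R3‖R_L) = 16.68 kΩ, so V_A = 10.8 × 16.68/86.98 = 2.072 V.
Then V_B = V_A × (R3‖R_L)/(R2 + R3‖R_L) = 2.072 × 14.48/16.68 = 1.80 V.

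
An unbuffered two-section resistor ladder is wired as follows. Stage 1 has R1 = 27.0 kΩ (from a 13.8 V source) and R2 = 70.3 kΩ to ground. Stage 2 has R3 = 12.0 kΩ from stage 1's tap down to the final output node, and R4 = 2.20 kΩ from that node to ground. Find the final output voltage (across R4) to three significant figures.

Stage 2 presents R3+R4 = 14.20 kΩ as a load on stage 1's tap.
Stage 1's lower leg becomes R2‖(R3+R4) = 11.81 kΩ, so V_mid = 13.8 × 11.81/38.81 = 4.200 V.
Stage 2 is itself unloaded: V_out = V_mid × R4/(R3+R4) = 4.200 × 2.20/14.20 = 0.651 V.

V_out ≈ 0.651 V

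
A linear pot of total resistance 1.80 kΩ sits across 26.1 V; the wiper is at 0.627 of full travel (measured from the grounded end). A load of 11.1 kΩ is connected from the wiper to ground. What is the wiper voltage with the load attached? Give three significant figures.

V ≈ 15.8 V

The wiper splits the pot into (1−α)R = 671.4 Ω above and αR = 1129 Ω below.
Lower section ‖ load = 1024 Ω.
V_wiper = 26.1 × 1024/(671.4 + 1024) = 15.8 V.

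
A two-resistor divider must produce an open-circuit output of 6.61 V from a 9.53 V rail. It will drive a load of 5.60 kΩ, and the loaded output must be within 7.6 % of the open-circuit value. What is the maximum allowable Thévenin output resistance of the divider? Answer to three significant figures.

Loading drop = R_th/(R_th + R_L) ≤ 0.0760, so R_th ≤ R_L · ε/(1−ε) = 5.60 kΩ × 0.0760/0.9240 = 461 Ω.

R_th ≤ 461 Ω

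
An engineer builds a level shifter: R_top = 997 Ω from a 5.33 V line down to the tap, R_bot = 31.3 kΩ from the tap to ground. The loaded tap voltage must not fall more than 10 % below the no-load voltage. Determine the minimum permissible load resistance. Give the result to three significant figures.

R_L(min) ≈ 8.70 kΩ

Output resistance R_th = R_top‖R_bot = (997 × 31300)/32300 = 966.2 Ω.
The fractional drop is R_th/(R_th + R_L); requiring this ≤ 0.100 gives R_L ≥ R_th(1/0.100 − 1) = 966.2 × 9.000 = 8.70 kΩ.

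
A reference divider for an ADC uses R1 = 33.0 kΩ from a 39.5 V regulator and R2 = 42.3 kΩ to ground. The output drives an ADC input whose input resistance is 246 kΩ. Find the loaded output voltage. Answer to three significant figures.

The load sits in parallel with R2: R2‖R_L = (42.3 × 246) / (42.3 + 246) = 36.09 kΩ.
V_out = 39.5 × 36.09 / (33.0 + 36.09) = 39.5 × 36.09/69.09 = 20.6 V.

V_out ≈ 20.6 V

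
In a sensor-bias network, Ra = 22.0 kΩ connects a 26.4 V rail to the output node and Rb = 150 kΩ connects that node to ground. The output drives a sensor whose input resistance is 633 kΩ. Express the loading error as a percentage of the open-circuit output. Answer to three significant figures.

2.94 %

The divider's output (Thévenin) resistance is Ra‖Rb = 19.19 kΩ.
Fractional drop under load = R_th/(R_th + R_L) = 19.19 / (19.19 + 633) = 0.02942.
So the output falls by 2.94 %.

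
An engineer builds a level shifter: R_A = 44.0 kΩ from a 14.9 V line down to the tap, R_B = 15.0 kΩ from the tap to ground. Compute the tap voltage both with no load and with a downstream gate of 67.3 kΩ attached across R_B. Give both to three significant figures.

Open-circuit: V = 14.9 × 15.0/(44.0 + 15.0) = 3.79 V.
With the load, R_B becomes R_B‖R_L = 12.27 kΩ, so V = 14.9 × 12.27/56.27 = 3.25 V.

Unloaded: 3.79 V; loaded: 3.25 V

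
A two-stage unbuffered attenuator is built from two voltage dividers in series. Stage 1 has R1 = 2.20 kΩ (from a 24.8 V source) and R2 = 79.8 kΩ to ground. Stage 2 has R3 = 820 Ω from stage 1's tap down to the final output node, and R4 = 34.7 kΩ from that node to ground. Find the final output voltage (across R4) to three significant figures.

Stage 2 presents R3+R4 = 35520 Ω as a load on stage 1's tap.
Stage 1's lower leg becomes R2‖(R3+R4) = 24580 Ω, so V_mid = 24.8 × 24580/26780 = 22.76 V.
Stage 2 is itself unloaded: V_out = V_mid × R4/(R3+R4) = 22.76 × 34700/35520 = 22.2 V.

V_out ≈ 22.2 V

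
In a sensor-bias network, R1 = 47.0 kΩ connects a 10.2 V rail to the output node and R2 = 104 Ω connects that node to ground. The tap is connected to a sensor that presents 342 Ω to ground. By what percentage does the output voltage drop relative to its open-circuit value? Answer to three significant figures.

23.3 %

Unloaded V = 10.2 × 104/47100 = 0.02252 V.
Loaded: R2‖R_L = 79.75 Ω, giving V = 10.2 × 79.75/47080 = 0.01728 V.
Drop = (0.02252 − 0.01728) / 0.02252 = 23.3 %.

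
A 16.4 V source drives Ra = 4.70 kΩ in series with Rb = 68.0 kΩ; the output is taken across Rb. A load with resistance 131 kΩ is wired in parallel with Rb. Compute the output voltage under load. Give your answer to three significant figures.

V_out ≈ 14.8 V

The load sits in parallel with Rb: Rb‖R_L = (68.0 × 131) / (68.0 + 131) = 44.76 kΩ.
V_out = 16.4 × 44.76 / (4.70 + 44.76) = 16.4 × 44.76/49.46 = 14.8 V.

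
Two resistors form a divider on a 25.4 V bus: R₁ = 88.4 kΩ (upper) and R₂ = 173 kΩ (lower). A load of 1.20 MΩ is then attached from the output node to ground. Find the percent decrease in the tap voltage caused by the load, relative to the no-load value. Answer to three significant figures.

The divider's output (Thévenin) resistance is R₁‖R₂ = 58.50 kΩ.
Fractional drop under load = R_th/(R_th + R_L) = 58.50 / (58.50 + 1200) = 0.04649.
So the output falls by 4.65 %.

4.65 %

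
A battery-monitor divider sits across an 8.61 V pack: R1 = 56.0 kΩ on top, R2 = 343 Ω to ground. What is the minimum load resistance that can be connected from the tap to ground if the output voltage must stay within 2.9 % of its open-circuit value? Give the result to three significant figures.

R_L(min) ≈ 11.4 kΩ

Output resistance R_th = R1‖R2 = (56000 × 343)/56340 = 340.9 Ω.
The fractional drop is R_th/(R_th + R_L); requiring this ≤ 0.0290 gives R_L ≥ R_th(1/0.0290 − 1) = 340.9 × 33.48 = 11.4 kΩ.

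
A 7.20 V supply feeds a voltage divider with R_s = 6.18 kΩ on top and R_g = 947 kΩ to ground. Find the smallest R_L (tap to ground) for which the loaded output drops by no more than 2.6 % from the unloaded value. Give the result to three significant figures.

R_L(min) ≈ 230 kΩ

Output resistance R_th = R_s‖R_g = (6.18 × 947)/953.2 = 6.140 kΩ.
The fractional drop is R_th/(R_th + R_L); requiring this ≤ 0.0260 gives R_L ≥ R_th(1/0.0260 − 1) = 6.140 × 37.46 = 230 kΩ.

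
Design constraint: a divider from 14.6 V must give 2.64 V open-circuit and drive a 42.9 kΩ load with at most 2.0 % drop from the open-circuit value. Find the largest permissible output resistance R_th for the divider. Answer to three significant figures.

R_th ≤ 876 Ω

Loading drop = R_th/(R_th + R_L) ≤ 0.0200, so R_th ≤ R_L · ε/(1−ε) = 42.9 kΩ × 0.0200/0.9800 = 876 Ω.
(Any R1, R2 with R2/(R1+R2) = 0.181 and R1‖R2 ≤ 876 Ω will meet the spec.)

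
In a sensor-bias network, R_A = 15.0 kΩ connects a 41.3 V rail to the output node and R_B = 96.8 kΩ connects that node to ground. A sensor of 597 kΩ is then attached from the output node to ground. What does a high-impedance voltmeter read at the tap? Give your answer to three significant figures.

The load sits in parallel with R_B: R_B‖R_L = (96.8 × 597) / (96.8 + 597) = 83.29 kΩ.
V_out = 41.3 × 83.29 / (15.0 + 83.29) = 41.3 × 83.29/98.29 = 35.0 V.
(Unloaded it would have been 35.8 V.)

V_out ≈ 35.0 V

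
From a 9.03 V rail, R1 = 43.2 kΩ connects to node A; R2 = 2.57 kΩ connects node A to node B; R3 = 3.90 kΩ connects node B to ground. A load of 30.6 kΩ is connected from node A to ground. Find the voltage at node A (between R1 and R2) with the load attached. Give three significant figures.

Below node A the series string R2+R3 = 6.470 kΩ sits in parallel with the 30.6 kΩ load: 5.341 kΩ.
V_A = 9.03 × 5.341/(43.2 + 5.341) = 0.994 V.

V ≈ 0.994 V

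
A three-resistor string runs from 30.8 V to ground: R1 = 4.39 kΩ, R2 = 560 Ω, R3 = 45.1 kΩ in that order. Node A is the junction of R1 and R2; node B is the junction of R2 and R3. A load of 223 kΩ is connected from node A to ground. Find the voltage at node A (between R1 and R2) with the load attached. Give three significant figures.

V ≈ 27.6 V

Below node A the series string R2+R3 = 45660 Ω sits in parallel with the 223000 Ω load: 37900 Ω.
V_A = 30.8 × 37900/(4390 + 37900) = 27.6 V.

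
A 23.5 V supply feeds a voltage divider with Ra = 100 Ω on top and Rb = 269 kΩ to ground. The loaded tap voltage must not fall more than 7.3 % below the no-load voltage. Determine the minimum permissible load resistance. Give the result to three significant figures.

R_L(min) ≈ 1.27 kΩ

Output resistance R_th = Ra‖Rb = (100 × 269000)/269100 = 99.96 Ω.
The fractional drop is R_th/(R_th + R_L); requiring this ≤ 0.0730 gives R_L ≥ R_th(1/0.0730 − 1) = 99.96 × 12.70 = 1.27 kΩ.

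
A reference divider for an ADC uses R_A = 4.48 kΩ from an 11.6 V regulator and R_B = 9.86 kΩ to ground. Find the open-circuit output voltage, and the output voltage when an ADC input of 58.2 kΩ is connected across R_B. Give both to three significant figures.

Open-circuit: V = 11.6 × 9.86/(4.48 + 9.86) = 7.98 V.
With the load, R_B becomes R_B‖R_L = 8.432 kΩ, so V = 11.6 × 8.432/12.91 = 7.58 V.

Unloaded: 7.98 V; loaded: 7.58 V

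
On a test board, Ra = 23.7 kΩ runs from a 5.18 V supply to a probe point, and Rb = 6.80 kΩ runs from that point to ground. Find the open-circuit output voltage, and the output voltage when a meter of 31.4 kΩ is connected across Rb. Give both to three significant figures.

Unloaded: 1.15 V; loaded: 0.989 V

Open-circuit: V = 5.18 × 6.80/(23.7 + 6.80) = 1.15 V.
With the load, Rb becomes Rb‖R_L = 5.590 kΩ, so V = 5.18 × 5.590/29.29 = 0.989 V.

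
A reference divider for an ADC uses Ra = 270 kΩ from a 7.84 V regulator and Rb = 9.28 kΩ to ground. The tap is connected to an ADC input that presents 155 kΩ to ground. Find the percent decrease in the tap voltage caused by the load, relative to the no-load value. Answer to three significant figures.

5.47 %

The divider's output (Thévenin) resistance is Ra‖Rb = 8.972 kΩ.
Fractional drop under load = R_th/(R_th + R_L) = 8.972 / (8.972 + 155) = 0.05471.
So the output falls by 5.47 %.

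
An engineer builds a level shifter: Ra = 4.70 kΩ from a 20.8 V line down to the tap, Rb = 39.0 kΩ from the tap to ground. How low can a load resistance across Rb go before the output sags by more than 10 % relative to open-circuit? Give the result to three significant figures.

Output resistance R_th = Ra‖Rb = (4.70 × 39.0)/43.70 = 4.195 kΩ.
The fractional drop is R_th/(R_th + R_L); requiring this ≤ 0.100 gives R_L ≥ R_th(1/0.100 − 1) = 4.195 × 9.000 = 37.8 kΩ.

R_L(min) ≈ 37.8 kΩ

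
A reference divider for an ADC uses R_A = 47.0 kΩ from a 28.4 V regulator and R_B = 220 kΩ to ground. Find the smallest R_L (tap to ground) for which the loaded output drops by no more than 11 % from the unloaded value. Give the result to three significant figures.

Output resistance R_th = R_A‖R_B = (47.0 × 220)/267.0 = 38.73 kΩ.
The fractional drop is R_th/(R_th + R_L); requiring this ≤ 0.110 gives R_L ≥ R_th(1/0.110 − 1) = 38.73 × 8.091 = 313 kΩ.

R_L(min) ≈ 313 kΩ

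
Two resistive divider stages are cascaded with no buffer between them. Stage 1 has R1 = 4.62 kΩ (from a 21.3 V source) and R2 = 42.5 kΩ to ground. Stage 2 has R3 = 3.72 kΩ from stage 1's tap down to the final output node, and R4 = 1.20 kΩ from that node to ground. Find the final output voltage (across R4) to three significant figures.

V_out ≈ 2.54 V

Stage 2 presents R3+R4 = 4.920 kΩ as a load on stage 1's tap.
Stage 1's lower leg becomes R2‖(R3+R4) = 4.410 kΩ, so V_mid = 21.3 × 4.410/9.030 = 10.40 V.
Stage 2 is itself unloaded: V_out = V_mid × R4/(R3+R4) = 10.40 × 1.20/4.920 = 2.54 V.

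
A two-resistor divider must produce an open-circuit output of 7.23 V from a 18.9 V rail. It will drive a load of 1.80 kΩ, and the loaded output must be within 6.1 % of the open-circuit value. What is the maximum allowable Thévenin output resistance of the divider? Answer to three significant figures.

R_th ≤ 117 Ω

Loading drop = R_th/(R_th + R_L) ≤ 0.0610, so R_th ≤ R_L · ε/(1−ε) = 1.80 kΩ × 0.0610/0.9390 = 117 Ω.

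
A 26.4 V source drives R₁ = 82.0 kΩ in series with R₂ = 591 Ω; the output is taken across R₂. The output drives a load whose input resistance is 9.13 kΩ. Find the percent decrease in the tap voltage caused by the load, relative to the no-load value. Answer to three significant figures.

6.04 %

The divider's output (Thévenin) resistance is R₁‖R₂ = 586.8 Ω.
Fractional drop under load = R_th/(R_th + R_L) = 586.8 / (586.8 + 9130) = 0.06039.
So the output falls by 6.04 %.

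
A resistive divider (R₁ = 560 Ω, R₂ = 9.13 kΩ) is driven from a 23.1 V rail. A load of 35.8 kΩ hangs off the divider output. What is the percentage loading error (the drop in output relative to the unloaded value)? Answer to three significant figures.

1.45 %

The divider's output (Thévenin) resistance is R₁‖R₂ = 527.6 Ω.
Fractional drop under load = R_th/(R_th + R_L) = 527.6 / (527.6 + 35800) = 0.01452.
So the output falls by 1.45 %.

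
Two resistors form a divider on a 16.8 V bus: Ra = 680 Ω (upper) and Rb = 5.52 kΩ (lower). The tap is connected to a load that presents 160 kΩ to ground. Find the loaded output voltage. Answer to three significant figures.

The load sits in parallel with Rb: Rb‖R_L = (5520 × 160000) / (5520 + 160000) = 5336 Ω.
V_out = 16.8 × 5336 / (680 + 5336) = 16.8 × 5336/6016 = 14.9 V.

V_out ≈ 14.9 V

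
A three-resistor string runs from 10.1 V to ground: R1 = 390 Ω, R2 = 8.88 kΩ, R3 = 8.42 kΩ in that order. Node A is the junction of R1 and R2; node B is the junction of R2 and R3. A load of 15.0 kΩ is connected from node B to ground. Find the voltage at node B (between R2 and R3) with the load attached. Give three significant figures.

V ≈ 3.71 V

At node B, R3 is in parallel with the load: R3‖R_L = 5393 Ω.
Below node A the resistance is R2 + (R3‖R_L) = 14270 Ω, so V_A = 10.1 × 14270/14660 = 9.831 V.
Then V_B = V_A × (R3‖R_L)/(R2 + R3‖R_L) = 9.831 × 5393/14270 = 3.71 V.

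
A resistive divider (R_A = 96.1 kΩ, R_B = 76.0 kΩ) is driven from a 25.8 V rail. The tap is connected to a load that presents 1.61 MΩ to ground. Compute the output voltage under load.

The load sits in parallel with R_B: R_B‖R_L = (76.0 × 1610) / (76.0 + 1610) = 72.57 kΩ.
V_out = 25.8 × 72.57 / (96.1 + 72.57) = 25.8 × 72.57/168.7 = 11.1 V.

V_out ≈ 11.1 V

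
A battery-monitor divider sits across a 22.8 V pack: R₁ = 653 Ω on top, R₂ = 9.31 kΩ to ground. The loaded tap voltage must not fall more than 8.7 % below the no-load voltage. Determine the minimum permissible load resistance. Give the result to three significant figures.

Output resistance R_th = R₁‖R₂ = (653 × 9310)/9963 = 610.2 Ω.
The fractional drop is R_th/(R_th + R_L); requiring this ≤ 0.0870 gives R_L ≥ R_th(1/0.0870 − 1) = 610.2 × 10.49 = 6.40 kΩ.

R_L(min) ≈ 6.40 kΩ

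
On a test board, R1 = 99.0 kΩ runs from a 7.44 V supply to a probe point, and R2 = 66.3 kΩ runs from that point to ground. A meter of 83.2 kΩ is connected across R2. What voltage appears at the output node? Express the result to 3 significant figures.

V_out ≈ 2.02 V

The load sits in parallel with R2: R2‖R_L = (66.3 × 83.2) / (66.3 + 83.2) = 36.90 kΩ.
V_out = 7.44 × 36.90 / (99.0 + 36.90) = 7.44 × 36.90/135.9 = 2.02 V.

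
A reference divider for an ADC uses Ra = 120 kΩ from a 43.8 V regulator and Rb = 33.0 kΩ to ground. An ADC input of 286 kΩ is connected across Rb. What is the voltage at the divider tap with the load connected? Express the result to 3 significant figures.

V_out ≈ 8.66 V

The load sits in parallel with Rb: Rb‖R_L = (33.0 × 286) / (33.0 + 286) = 29.59 kΩ.
V_out = 43.8 × 29.59 / (120 + 29.59) = 43.8 × 29.59/149.6 = 8.66 V.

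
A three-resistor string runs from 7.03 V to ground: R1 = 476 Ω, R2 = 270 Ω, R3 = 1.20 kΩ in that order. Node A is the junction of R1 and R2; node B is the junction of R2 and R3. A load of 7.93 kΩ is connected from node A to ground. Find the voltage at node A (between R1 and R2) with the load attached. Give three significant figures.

V ≈ 5.08 V

Below node A the series string R2+R3 = 1470 Ω sits in parallel with the 7930 Ω load: 1240 Ω.
V_A = 7.03 × 1240/(476 + 1240) = 5.08 V.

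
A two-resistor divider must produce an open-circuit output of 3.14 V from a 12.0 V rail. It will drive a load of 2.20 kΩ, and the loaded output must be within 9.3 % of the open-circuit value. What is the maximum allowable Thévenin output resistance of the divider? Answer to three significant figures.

Loading drop = R_th/(R_th + R_L) ≤ 0.0930, so R_th ≤ R_L · ε/(1−ε) = 2.20 kΩ × 0.0930/0.9070 = 226 Ω.
(Any R1, R2 with R2/(R1+R2) = 0.262 and R1‖R2 ≤ 226 Ω will meet the spec.)

R_th ≤ 226 Ω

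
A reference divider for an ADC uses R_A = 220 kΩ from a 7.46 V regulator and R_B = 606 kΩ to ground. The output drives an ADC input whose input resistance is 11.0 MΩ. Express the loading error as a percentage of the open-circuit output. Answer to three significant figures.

The divider's output (Thévenin) resistance is R_A‖R_B = 161.4 kΩ.
Fractional drop under load = R_th/(R_th + R_L) = 161.4 / (161.4 + 11000) = 0.01446.
So the output falls by 1.45 %.

1.45 %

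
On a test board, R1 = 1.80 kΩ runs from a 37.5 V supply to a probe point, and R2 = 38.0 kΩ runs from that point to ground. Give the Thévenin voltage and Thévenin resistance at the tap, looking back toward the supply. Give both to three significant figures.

V_th is the open-circuit tap voltage: 37.5 × 38.0/(1.80 + 38.0) = 35.8 V.
With the supply zeroed, R1 and R2 appear in parallel from the tap: R_th = R1‖R2 = (1.80 × 38.0)/39.80 = 1.72 kΩ.

V_th = 35.8 V, R_th = 1.72 kΩ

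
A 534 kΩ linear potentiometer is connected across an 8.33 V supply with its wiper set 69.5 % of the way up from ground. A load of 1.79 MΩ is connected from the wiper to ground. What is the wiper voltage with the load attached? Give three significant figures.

V ≈ 5.45 V

The wiper splits the pot into (1−α)R = 162.9 kΩ above and αR = 371.1 kΩ below.
Lower section ‖ load = 307.4 kΩ.
V_wiper = 8.33 × 307.4/(162.9 + 307.4) = 5.45 V.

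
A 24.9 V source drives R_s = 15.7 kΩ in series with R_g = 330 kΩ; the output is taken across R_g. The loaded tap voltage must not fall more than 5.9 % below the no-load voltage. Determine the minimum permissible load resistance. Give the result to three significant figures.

Output resistance R_th = R_s‖R_g = (15.7 × 330)/345.7 = 14.99 kΩ.
The fractional drop is R_th/(R_th + R_L); requiring this ≤ 0.0590 gives R_L ≥ R_th(1/0.0590 − 1) = 14.99 × 15.95 = 239 kΩ.

R_L(min) ≈ 239 kΩ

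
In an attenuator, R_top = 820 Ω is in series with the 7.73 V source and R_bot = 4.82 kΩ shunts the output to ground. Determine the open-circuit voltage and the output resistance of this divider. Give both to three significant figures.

V_th = 6.61 V, R_th = 701 Ω

V_th is the open-circuit tap voltage: 7.73 × 4820/(820 + 4820) = 6.61 V.
With the supply zeroed, R_top and R_bot appear in parallel from the tap: R_th = R_top‖R_bot = (820 × 4820)/5640 = 701 Ω.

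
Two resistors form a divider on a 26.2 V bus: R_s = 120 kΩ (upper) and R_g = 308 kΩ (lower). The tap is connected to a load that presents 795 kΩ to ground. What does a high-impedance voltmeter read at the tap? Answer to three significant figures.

The load sits in parallel with R_g: R_g‖R_L = (308 × 795) / (308 + 795) = 222.0 kΩ.
V_out = 26.2 × 222.0 / (120 + 222.0) = 26.2 × 222.0/342.0 = 17.0 V.

V_out ≈ 17.0 V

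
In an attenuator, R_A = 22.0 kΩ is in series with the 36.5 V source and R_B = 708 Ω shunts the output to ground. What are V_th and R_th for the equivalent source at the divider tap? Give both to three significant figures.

V_th is the open-circuit tap voltage: 36.5 × 708/(22000 + 708) = 1.14 V.
With the supply zeroed, R_A and R_B appear in parallel from the tap: R_th = R_A‖R_B = (22000 × 708)/22710 = 686 Ω.

V_th = 1.14 V, R_th = 686 Ω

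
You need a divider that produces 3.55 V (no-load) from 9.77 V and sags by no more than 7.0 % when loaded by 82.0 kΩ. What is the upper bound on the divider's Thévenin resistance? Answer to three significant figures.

Loading drop = R_th/(R_th + R_L) ≤ 0.0700, so R_th ≤ R_L · ε/(1−ε) = 82.0 kΩ × 0.0700/0.9300 = 6.17 kΩ.

R_th ≤ 6.17 kΩ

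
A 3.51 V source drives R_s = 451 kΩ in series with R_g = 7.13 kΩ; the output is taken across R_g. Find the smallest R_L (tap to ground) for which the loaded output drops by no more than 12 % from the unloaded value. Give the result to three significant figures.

Output resistance R_th = R_s‖R_g = (451 × 7.13)/458.1 = 7.019 kΩ.
The fractional drop is R_th/(R_th + R_L); requiring this ≤ 0.120 gives R_L ≥ R_th(1/0.120 − 1) = 7.019 × 7.333 = 51.5 kΩ.

R_L(min) ≈ 51.5 kΩ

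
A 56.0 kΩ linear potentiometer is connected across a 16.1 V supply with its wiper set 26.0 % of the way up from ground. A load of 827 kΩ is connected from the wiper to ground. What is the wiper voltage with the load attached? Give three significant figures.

V ≈ 4.13 V

The wiper splits the pot into (1−α)R = 41.44 kΩ above and αR = 14.56 kΩ below.
Lower section ‖ load = 14.31 kΩ.
V_wiper = 16.1 × 14.31/(41.44 + 14.31) = 4.13 V.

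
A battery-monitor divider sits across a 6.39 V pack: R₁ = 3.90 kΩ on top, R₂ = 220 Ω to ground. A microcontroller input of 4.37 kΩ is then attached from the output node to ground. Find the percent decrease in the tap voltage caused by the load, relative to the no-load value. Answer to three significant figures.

4.55 %

The divider's output (Thévenin) resistance is R₁‖R₂ = 208.3 Ω.
Fractional drop under load = R_th/(R_th + R_L) = 208.3 / (208.3 + 4370) = 0.04549.
So the output falls by 4.55 %.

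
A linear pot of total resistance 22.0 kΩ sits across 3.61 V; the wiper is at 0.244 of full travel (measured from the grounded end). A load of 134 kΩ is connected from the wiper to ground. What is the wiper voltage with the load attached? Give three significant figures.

The wiper splits the pot into (1−α)R = 16.63 kΩ above and αR = 5.368 kΩ below.
Lower section ‖ load = 5.161 kΩ.
V_wiper = 3.61 × 5.161/(16.63 + 5.161) = 0.855 V.

V ≈ 0.855 V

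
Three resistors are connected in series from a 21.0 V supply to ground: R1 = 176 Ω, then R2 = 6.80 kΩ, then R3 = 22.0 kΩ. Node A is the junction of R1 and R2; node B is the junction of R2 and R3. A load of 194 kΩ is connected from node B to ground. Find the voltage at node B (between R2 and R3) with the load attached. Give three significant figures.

V ≈ 15.5 V

At node B, R3 is in parallel with the load: R3‖R_L = 19760 Ω.
Below node A the resistance is R2 + (R3‖R_L) = 26560 Ω, so V_A = 21.0 × 26560/26740 = 20.86 V.
Then V_B = V_A × (R3‖R_L)/(R2 + R3‖R_L) = 20.86 × 19760/26560 = 15.5 V.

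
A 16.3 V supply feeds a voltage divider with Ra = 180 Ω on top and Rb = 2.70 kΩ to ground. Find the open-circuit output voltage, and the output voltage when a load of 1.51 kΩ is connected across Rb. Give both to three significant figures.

Open-circuit: V = 16.3 × 2700/(180 + 2700) = 15.3 V.
With the load, Rb becomes Rb‖R_L = 968.4 Ω, so V = 16.3 × 968.4/1148 = 13.7 V.

Unloaded: 15.3 V; loaded: 13.7 V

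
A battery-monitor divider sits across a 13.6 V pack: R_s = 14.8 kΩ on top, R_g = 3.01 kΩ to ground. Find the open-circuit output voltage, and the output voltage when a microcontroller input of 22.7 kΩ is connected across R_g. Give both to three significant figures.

Unloaded: 2.30 V; loaded: 2.07 V

Open-circuit: V = 13.6 × 3.01/(14.8 + 3.01) = 2.30 V.
With the load, R_g becomes R_g‖R_L = 2.658 kΩ, so V = 13.6 × 2.658/17.46 = 2.07 V.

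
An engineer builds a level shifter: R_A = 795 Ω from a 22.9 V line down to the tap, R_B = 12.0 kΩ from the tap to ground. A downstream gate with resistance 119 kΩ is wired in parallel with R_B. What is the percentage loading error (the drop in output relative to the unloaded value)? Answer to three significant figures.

0.623 %

The divider's output (Thévenin) resistance is R_A‖R_B = 745.6 Ω.
Fractional drop under load = R_th/(R_th + R_L) = 745.6 / (745.6 + 119000) = 0.006227.
So the output falls by 0.623 %.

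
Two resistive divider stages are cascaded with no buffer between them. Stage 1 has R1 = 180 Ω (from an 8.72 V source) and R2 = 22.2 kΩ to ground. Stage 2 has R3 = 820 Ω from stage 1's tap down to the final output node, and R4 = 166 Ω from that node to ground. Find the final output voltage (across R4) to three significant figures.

Stage 2 presents R3+R4 = 986.0 Ω as a load on stage 1's tap.
Stage 1's lower leg becomes R2‖(R3+R4) = 944.1 Ω, so V_mid = 8.72 × 944.1/1124 = 7.324 V.
Stage 2 is itself unloaded: V_out = V_mid × R4/(R3+R4) = 7.324 × 166/986.0 = 1.23 V.

V_out ≈ 1.23 V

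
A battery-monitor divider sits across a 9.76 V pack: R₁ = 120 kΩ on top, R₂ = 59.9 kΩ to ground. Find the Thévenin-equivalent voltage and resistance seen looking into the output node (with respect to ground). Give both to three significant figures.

V_th is the open-circuit tap voltage: 9.76 × 59.9/(120 + 59.9) = 3.25 V.
With the supply zeroed, R₁ and R₂ appear in parallel from the tap: R_th = R₁‖R₂ = (120 × 59.9)/179.9 = 40.0 kΩ.

V_th = 3.25 V, R_th = 40.0 kΩ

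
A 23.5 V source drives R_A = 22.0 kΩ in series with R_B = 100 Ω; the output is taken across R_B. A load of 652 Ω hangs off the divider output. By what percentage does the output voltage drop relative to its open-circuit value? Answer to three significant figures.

13.2 %

Unloaded V = 23.5 × 100/22100 = 0.10633 V.
Loaded: R_B‖R_L = 86.70 Ω, giving V = 23.5 × 86.70/22090 = 0.092250 V.
Drop = (0.10633 − 0.092250) / 0.10633 = 13.2 %.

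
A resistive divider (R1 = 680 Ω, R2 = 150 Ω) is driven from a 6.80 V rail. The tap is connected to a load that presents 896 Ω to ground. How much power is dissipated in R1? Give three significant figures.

P ≈ 48.1 mW

Total resistance from the source is R1 + (R2‖R_L) = 808.5 Ω, so I = 6.80/808.5 Ω = 8.411 mA.
P = I²·R1 = (8.411 mA)² × 680 Ω = 48.1 mW.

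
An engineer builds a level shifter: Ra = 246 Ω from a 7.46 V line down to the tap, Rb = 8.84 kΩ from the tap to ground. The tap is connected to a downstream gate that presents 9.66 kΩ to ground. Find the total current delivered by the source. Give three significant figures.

Rb‖R_L = 4616 Ω, so the source sees Ra + Rb‖R_L = 4862 Ω.
I = 7.46 V / 4862 Ω = 1.53 mA.

I ≈ 1.53 mA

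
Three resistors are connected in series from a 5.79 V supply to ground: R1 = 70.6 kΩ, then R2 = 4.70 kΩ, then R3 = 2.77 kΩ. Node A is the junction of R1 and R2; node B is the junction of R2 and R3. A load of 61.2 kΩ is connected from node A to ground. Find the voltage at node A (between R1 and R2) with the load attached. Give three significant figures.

Below node A the series string R2+R3 = 7.470 kΩ sits in parallel with the 61.2 kΩ load: 6.657 kΩ.
V_A = 5.79 × 6.657/(70.6 + 6.657) = 0.499 V.

V ≈ 0.499 V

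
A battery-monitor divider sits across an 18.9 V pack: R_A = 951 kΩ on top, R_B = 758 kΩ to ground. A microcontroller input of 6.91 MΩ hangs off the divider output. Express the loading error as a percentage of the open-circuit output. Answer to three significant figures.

The divider's output (Thévenin) resistance is R_A‖R_B = 421.8 kΩ.
Fractional drop under load = R_th/(R_th + R_L) = 421.8 / (421.8 + 6910) = 0.05753.
So the output falls by 5.75 %.

5.75 %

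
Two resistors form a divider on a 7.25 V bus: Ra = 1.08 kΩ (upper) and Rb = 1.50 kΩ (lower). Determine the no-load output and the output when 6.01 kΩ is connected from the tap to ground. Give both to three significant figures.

Open-circuit: V = 7.25 × 1.50/(1.08 + 1.50) = 4.22 V.
With the load, Rb becomes Rb‖R_L = 1.200 kΩ, so V = 7.25 × 1.200/2.280 = 3.82 V.

Unloaded: 4.22 V; loaded: 3.82 V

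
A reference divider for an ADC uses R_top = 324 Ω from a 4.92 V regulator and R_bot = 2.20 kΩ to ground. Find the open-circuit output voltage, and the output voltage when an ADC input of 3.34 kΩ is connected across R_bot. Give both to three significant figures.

Unloaded: 4.29 V; loaded: 3.95 V

Open-circuit: V = 4.92 × 2200/(324 + 2200) = 4.29 V.
With the load, R_bot becomes R_bot‖R_L = 1326 Ω, so V = 4.92 × 1326/1650 = 3.95 V.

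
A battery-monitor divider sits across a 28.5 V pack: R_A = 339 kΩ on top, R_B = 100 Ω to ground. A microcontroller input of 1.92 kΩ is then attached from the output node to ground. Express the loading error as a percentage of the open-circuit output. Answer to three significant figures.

4.95 %

The divider's output (Thévenin) resistance is R_A‖R_B = 99.97 Ω.
Fractional drop under load = R_th/(R_th + R_L) = 99.97 / (99.97 + 1920) = 0.04949.
So the output falls by 4.95 %.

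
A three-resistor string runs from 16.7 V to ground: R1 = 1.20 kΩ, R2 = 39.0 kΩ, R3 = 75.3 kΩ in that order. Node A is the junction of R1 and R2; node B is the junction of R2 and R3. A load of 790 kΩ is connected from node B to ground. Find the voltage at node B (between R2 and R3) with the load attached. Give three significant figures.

V ≈ 10.5 V

At node B, R3 is in parallel with the load: R3‖R_L = 68.75 kΩ.
Below node A the resistance is R2 + (R3‖R_L) = 107.7 kΩ, so V_A = 16.7 × 107.7/108.9 = 16.52 V.
Then V_B = V_A × (R3‖R_L)/(R2 + R3‖R_L) = 16.52 × 68.75/107.7 = 10.5 V.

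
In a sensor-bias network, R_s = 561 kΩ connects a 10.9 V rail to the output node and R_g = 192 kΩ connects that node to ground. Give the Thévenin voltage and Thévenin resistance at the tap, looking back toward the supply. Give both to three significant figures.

V_th is the open-circuit tap voltage: 10.9 × 192/(561 + 192) = 2.78 V.
With the supply zeroed, R_s and R_g appear in parallel from the tap: R_th = R_s‖R_g = (561 × 192)/753.0 = 143 kΩ.

V_th = 2.78 V, R_th = 143 kΩ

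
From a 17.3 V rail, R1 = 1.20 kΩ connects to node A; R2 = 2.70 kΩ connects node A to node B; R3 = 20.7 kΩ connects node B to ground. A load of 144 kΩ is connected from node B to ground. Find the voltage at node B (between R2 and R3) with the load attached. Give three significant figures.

V ≈ 14.2 V

At node B, R3 is in parallel with the load: R3‖R_L = 18.10 kΩ.
Below node A the resistance is R2 + (R3‖R_L) = 20.80 kΩ, so V_A = 17.3 × 20.80/22.00 = 16.36 V.
Then V_B = V_A × (R3‖R_L)/(R2 + R3‖R_L) = 16.36 × 18.10/20.80 = 14.2 V.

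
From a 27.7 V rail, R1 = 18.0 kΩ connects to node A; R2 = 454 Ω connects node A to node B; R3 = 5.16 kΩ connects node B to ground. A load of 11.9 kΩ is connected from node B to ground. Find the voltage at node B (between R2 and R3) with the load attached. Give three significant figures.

V ≈ 4.52 V

At node B, R3 is in parallel with the load: R3‖R_L = 3599 Ω.
Below node A the resistance is R2 + (R3‖R_L) = 4053 Ω, so V_A = 27.7 × 4053/22050 = 5.091 V.
Then V_B = V_A × (R3‖R_L)/(R2 + R3‖R_L) = 5.091 × 3599/4053 = 4.52 V.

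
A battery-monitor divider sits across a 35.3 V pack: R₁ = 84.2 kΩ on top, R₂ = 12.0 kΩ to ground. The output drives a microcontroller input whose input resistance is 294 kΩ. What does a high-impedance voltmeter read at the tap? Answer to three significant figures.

V_out ≈ 4.25 V

The load sits in parallel with R₂: R₂‖R_L = (12.0 × 294) / (12.0 + 294) = 11.53 kΩ.
V_out = 35.3 × 11.53 / (84.2 + 11.53) = 35.3 × 11.53/95.73 = 4.25 V.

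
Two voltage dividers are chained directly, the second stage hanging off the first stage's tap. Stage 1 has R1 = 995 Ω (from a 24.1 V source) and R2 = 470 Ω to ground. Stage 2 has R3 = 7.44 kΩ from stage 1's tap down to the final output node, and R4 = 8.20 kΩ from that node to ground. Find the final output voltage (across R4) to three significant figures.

Stage 2 presents R3+R4 = 15640 Ω as a load on stage 1's tap.
Stage 1's lower leg becomes R2‖(R3+R4) = 456.3 Ω, so V_mid = 24.1 × 456.3/1451 = 7.577 V.
Stage 2 is itself unloaded: V_out = V_mid × R4/(R3+R4) = 7.577 × 8200/15640 = 3.97 V.

V_out ≈ 3.97 V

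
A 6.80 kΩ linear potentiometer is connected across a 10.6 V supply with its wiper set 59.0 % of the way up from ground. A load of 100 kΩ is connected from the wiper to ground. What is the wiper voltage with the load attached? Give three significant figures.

V ≈ 6.15 V

The wiper splits the pot into (1−α)R = 2.788 kΩ above and αR = 4.012 kΩ below.
Lower section ‖ load = 3.857 kΩ.
V_wiper = 10.6 × 3.857/(2.788 + 3.857) = 6.15 V.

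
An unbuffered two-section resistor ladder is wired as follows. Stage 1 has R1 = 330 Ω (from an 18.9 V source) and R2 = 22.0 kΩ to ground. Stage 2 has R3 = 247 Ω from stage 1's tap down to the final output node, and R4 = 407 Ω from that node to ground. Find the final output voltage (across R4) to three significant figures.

V_out ≈ 7.74 V

Stage 2 presents R3+R4 = 654.0 Ω as a load on stage 1's tap.
Stage 1's lower leg becomes R2‖(R3+R4) = 635.1 Ω, so V_mid = 18.9 × 635.1/965.1 = 12.44 V.
Stage 2 is itself unloaded: V_out = V_mid × R4/(R3+R4) = 12.44 × 407/654.0 = 7.74 V.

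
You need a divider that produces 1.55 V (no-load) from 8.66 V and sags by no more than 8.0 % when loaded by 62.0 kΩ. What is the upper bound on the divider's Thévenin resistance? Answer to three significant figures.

Loading drop = R_th/(R_th + R_L) ≤ 0.0800, so R_th ≤ R_L · ε/(1−ε) = 62.0 kΩ × 0.0800/0.9200 = 5.39 kΩ.

R_th ≤ 5.39 kΩ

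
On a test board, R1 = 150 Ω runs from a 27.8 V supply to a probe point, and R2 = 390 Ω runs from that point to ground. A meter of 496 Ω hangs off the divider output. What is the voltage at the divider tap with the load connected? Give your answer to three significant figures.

V_out ≈ 16.5 V

The load sits in parallel with R2: R2‖R_L = (390 × 496) / (390 + 496) = 218.3 Ω.
V_out = 27.8 × 218.3 / (150 + 218.3) = 27.8 × 218.3/368.3 = 16.5 V.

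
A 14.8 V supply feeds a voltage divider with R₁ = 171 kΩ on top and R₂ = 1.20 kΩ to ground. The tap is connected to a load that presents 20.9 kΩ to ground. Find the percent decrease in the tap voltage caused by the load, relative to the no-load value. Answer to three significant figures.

5.39 %

The divider's output (Thévenin) resistance is R₁‖R₂ = 1.192 kΩ.
Fractional drop under load = R_th/(R_th + R_L) = 1.192 / (1.192 + 20.9) = 0.05394.
So the output falls by 5.39 %.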